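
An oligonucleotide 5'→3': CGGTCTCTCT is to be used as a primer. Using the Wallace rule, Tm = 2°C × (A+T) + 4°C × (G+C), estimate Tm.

Counting bases: T=4, A=0, G=2, C=4
A+T = 4, G+C = 6
Tm = 4·6 + 2·4 = 24 + 8 = 32°C

32°C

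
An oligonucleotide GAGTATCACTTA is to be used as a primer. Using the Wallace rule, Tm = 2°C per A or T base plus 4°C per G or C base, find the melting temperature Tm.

Base counts: G=2, A=4, T=4, C=2
AT pairs contribute 8, GC pairs contribute 4.
Tm = 2(8) + 4(4) = 16 + 16 = 32°C

32°C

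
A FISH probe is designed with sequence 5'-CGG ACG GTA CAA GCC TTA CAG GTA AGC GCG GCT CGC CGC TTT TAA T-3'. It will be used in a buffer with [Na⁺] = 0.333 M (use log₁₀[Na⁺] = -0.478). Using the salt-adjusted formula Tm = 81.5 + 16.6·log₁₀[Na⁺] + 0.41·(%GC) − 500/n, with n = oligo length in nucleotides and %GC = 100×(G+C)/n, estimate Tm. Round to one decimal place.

Length n = 46. C=13, A=10, G=13, T=10
G+C = 26, so %GC = 26/46 × 100 = 56.522%
Salt term: 16.6 × (-0.478) = -7.935
GC term: 0.41 × 56.522 = 23.174; length term: −500/46 = −10.87
Tm = 81.5 + (-7.935) + 23.174 − 10.87 = 85.869 → 85.9°C

85.9°C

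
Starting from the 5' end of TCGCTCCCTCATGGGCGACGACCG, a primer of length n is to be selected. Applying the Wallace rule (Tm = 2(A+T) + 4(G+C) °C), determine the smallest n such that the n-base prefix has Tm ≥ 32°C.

n = 10

First 9 bases: TCGCTCCCT → Tm = 30°C (< 32°C)
First 10 bases: TCGCTCCCTC → Tm = 34°C (≥ 32°C)
Each additional base adds 2°C (A/T) or 4°C (G/C), so Tm is non-decreasing in n; n = 10 is the first length to reach 32°C.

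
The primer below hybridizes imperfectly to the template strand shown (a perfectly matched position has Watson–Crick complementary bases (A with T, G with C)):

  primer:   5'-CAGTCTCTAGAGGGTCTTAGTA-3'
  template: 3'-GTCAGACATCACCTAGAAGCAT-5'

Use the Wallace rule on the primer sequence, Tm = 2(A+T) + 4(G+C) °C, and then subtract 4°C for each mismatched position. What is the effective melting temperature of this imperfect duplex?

Primer base counts: A=5, T=7, G=6, C=4 → A+T=12, G+C=10
Perfect-match Tm = 2(12) + 4(10) = 24 + 40 = 64°C
Mismatches (positions where the bases are not complementary): 4 (at positions 7, 11, 14, 19)
Effective Tm = 64 − 4×4 = 64 − 16 = 48°C

48°C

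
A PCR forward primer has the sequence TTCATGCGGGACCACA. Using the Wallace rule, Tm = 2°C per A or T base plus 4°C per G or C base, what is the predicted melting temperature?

Counting bases: A=4, C=5, T=3, G=4
So N_AT = 7 and N_GC = 9.
Tm = 2(7) + 4(9) = 14 + 36 = 50°C

50°C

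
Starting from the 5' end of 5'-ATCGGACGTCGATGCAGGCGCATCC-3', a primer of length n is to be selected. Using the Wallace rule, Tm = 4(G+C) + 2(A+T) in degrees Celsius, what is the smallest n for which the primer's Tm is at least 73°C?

First 22 bases: ATCGGACGTCGATGCAGGCGCA → Tm = 72°C (< 73°C)
First 23 bases: ATCGGACGTCGATGCAGGCGCAT → Tm = 74°C (≥ 73°C)
Each additional base adds 2°C (A/T) or 4°C (G/C), so Tm is non-decreasing in n; n = 23 is the first length to reach 73°C.

n = 23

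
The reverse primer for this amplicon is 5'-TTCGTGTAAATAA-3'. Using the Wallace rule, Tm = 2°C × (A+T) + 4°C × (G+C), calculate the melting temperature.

Scanning the sequence gives C=1, G=2, A=5, T=5.
AT pairs contribute 10, GC pairs contribute 3.
Tm = 2×10 + 4×3 = 32°C

32°C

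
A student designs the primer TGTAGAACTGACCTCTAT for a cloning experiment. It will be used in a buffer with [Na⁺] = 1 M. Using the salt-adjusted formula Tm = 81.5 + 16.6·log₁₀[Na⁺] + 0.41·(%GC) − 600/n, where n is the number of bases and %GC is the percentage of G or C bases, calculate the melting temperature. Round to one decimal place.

64.1°C

Length n = 18. Base counts: A=5, G=3, T=6, C=4
G+C = 7, so %GC = 7/18 × 100 = 38.889%
Salt term: 16.6 × (0) = 0
GC term: 0.41 × 38.889 = 15.944; length term: −600/18 = −33.333
Tm = 81.5 + (0) + 15.944 − 33.333 = 64.111 → 64.1°C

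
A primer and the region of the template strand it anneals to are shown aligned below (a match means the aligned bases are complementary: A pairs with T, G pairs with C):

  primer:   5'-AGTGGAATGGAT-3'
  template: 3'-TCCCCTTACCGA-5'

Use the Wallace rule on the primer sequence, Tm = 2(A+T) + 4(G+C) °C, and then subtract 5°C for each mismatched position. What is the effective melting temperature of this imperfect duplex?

Primer base counts: A=4, T=3, G=5, C=0 → A+T=7, G+C=5
Perfect-match Tm = 2(7) + 4(5) = 14 + 20 = 34°C
Mismatches (positions where the bases are not complementary): 2 (at positions 3, 11)
Effective Tm = 34 − 2×5 = 34 − 10 = 24°C

24°C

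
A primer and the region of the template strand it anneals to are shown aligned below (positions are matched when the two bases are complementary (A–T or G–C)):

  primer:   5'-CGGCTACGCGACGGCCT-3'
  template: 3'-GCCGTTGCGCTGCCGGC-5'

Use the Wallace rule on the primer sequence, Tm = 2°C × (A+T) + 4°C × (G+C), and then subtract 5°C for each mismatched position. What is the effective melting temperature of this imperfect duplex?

Primer base counts: A=2, T=2, G=6, C=7 → A+T=4, G+C=13
Perfect-match Tm = 2(4) + 4(13) = 8 + 52 = 60°C
Mismatches (positions where the bases are not complementary): 2 (at positions 5, 17)
Effective Tm = 60 − 2×5 = 60 − 10 = 50°C

50°C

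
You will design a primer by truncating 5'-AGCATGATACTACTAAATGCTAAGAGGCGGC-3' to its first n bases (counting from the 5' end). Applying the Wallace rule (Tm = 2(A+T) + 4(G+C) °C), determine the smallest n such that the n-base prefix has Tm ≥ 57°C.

First 21 bases: AGCATGATACTACTAAATGCT → Tm = 56°C (< 57°C)
First 22 bases: AGCATGATACTACTAAATGCTA → Tm = 58°C (≥ 57°C)
Each additional base adds 2°C (A/T) or 4°C (G/C), so Tm is non-decreasing in n; n = 22 is the first length to reach 57°C.

n = 22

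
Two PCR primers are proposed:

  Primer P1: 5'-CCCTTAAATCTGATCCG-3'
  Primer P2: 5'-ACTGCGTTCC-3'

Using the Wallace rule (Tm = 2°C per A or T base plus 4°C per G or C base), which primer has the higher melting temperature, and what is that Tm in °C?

Primer P1: A+T=9, G+C=8 → Tm = 2(9)+4(8) = 50°C
Primer P2: A+T=4, G+C=6 → Tm = 2(4)+4(6) = 32°C
50°C vs 32°C → primer P1 is higher.

Primer P1, 50°C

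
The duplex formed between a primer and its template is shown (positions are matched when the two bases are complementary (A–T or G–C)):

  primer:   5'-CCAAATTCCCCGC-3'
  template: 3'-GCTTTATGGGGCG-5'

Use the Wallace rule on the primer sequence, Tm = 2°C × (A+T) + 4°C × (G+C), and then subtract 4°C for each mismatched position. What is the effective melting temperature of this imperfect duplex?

34°C

Primer base counts: A=3, T=2, G=1, C=7 → A+T=5, G+C=8
Perfect-match Tm = 2(5) + 4(8) = 10 + 32 = 42°C
Mismatches (positions where the bases are not complementary): 2 (at positions 2, 7)
Effective Tm = 42 − 2×4 = 42 − 8 = 34°C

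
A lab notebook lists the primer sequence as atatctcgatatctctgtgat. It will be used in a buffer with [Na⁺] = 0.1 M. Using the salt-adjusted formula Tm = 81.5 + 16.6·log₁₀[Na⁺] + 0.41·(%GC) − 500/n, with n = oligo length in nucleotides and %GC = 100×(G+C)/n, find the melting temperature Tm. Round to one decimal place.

54.8°C

Length n = 21. Counting bases: C=4, G=3, A=5, T=9
G+C = 7, so %GC = 7/21 × 100 = 33.333%
Salt term: 16.6 × (-1) = -16.6
GC term: 0.41 × 33.333 = 13.667; length term: −500/21 = −23.81
Tm = 81.5 + (-16.6) + 13.667 − 23.81 = 54.757 → 54.8°C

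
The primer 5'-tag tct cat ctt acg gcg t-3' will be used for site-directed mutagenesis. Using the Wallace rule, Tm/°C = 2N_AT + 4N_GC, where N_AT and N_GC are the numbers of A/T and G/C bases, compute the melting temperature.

56°C

T=7, C=5, G=4, A=3
So N_AT = 10 and N_GC = 9.
Tm = 4·9 + 2·10 = 36 + 20 = 56°C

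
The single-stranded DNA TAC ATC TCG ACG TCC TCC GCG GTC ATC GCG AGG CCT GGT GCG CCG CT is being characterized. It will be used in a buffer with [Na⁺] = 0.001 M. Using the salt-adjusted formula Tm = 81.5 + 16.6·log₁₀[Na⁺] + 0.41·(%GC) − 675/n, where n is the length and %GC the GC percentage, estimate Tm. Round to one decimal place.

Length n = 47. A=5, C=18, G=14, T=10
G+C = 32, so %GC = 32/47 × 100 = 68.085%
Salt term: 16.6 × (-3) = -49.8
GC term: 0.41 × 68.085 = 27.915; length term: −675/47 = −14.362
Tm = 81.5 + (-49.8) + 27.915 − 14.362 = 45.253 → 45.3°C

45.3°C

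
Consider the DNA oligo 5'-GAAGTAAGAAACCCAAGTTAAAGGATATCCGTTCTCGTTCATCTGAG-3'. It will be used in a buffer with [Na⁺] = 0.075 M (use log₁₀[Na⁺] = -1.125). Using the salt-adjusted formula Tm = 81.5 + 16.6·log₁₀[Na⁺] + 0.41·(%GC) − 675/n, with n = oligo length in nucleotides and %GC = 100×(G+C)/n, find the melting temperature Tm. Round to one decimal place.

65.0°C

Length n = 47. Counting bases: G=10, A=16, T=12, C=9
G+C = 19, so %GC = 19/47 × 100 = 40.426%
Salt term: 16.6 × (-1.125) = -18.675
GC term: 0.41 × 40.426 = 16.575; length term: −675/47 = −14.362
Tm = 81.5 + (-18.675) + 16.575 − 14.362 = 65.038 → 65.0°C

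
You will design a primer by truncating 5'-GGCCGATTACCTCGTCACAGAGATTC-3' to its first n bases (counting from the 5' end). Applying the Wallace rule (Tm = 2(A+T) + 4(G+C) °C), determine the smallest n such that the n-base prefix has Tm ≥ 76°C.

n = 25

First 24 bases: GGCCGATTACCTCGTCACAGAGAT → Tm = 74°C (< 76°C)
First 25 bases: GGCCGATTACCTCGTCACAGAGATT → Tm = 76°C (≥ 76°C)
Each additional base adds 2°C (A/T) or 4°C (G/C), so Tm is non-decreasing in n; n = 25 is the first length to reach 76°C.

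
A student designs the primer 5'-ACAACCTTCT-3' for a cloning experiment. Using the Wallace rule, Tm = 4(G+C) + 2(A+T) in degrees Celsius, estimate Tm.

C=4, A=3, T=3, G=0
AT pairs contribute 6, GC pairs contribute 4.
Tm = 2×6 + 4×4 = 28°C

28°C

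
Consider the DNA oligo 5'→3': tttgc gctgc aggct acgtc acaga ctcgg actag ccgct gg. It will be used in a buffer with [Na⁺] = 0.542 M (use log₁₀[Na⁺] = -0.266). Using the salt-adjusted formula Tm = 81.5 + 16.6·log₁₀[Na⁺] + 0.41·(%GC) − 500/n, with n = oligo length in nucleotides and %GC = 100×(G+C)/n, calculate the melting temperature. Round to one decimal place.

90.6°C

Length n = 42. G=13, A=7, T=9, C=13
G+C = 26, so %GC = 26/42 × 100 = 61.905%
Salt term: 16.6 × (-0.266) = -4.416
GC term: 0.41 × 61.905 = 25.381; length term: −500/42 = −11.905
Tm = 81.5 + (-4.416) + 25.381 − 11.905 = 90.56 → 90.6°C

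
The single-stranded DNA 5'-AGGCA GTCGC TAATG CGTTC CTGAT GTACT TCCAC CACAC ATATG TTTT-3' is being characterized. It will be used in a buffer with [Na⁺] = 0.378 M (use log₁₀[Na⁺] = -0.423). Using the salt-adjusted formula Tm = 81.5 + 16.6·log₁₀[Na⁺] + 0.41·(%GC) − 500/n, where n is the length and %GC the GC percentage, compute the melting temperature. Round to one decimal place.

82.7°C

Length n = 49. Counting bases: T=16, G=9, A=11, C=13
G+C = 22, so %GC = 22/49 × 100 = 44.898%
Salt term: 16.6 × (-0.423) = -7.022
GC term: 0.41 × 44.898 = 18.408; length term: −500/49 = −10.204
Tm = 81.5 + (-7.022) + 18.408 − 10.204 = 82.682 → 82.7°C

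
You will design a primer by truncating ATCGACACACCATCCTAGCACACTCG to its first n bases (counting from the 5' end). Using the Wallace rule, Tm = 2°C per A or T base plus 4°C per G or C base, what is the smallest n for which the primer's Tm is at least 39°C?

n = 14

First 13 bases: ATCGACACACCAT → Tm = 38°C (< 39°C)
First 14 bases: ATCGACACACCATC → Tm = 42°C (≥ 39°C)
Each additional base adds 2°C (A/T) or 4°C (G/C), so Tm is non-decreasing in n; n = 14 is the first length to reach 39°C.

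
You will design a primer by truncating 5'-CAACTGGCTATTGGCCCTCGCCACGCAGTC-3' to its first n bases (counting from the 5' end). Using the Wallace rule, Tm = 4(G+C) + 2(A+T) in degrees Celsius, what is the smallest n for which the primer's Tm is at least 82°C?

n = 25

First 24 bases: CAACTGGCTATTGGCCCTCGCCAC → Tm = 78°C (< 82°C)
First 25 bases: CAACTGGCTATTGGCCCTCGCCACG → Tm = 82°C (≥ 82°C)
Since every base adds ≥2°C, Tm only increases with n, so the threshold is first crossed at n = 25.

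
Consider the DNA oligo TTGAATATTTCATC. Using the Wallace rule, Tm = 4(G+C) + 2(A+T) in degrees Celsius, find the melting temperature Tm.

Counting bases: A=4, C=2, G=1, T=7
A+T = 11, G+C = 3
Tm = 2(11) + 4(3) = 22 + 12 = 34°C

34°C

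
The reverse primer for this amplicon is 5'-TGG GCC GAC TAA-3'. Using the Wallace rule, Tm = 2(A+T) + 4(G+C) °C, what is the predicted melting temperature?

A=3, C=3, G=4, T=2
AT pairs contribute 5, GC pairs contribute 7.
Tm = 4·7 + 2·5 = 28 + 10 = 38°C

38°C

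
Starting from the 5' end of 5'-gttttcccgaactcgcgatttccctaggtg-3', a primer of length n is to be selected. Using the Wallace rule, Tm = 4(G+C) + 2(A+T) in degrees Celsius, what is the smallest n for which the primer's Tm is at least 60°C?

n = 20

First 19 bases: GTTTTCCCGAACTCGCGAT → Tm = 58°C (< 60°C)
First 20 bases: GTTTTCCCGAACTCGCGATT → Tm = 60°C (≥ 60°C)
Each additional base adds 2°C (A/T) or 4°C (G/C), so Tm is non-decreasing in n; n = 20 is the first length to reach 60°C.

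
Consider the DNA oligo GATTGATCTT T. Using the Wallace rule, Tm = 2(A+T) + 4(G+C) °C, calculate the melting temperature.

28°C

Base counts: G=2, T=6, A=2, C=1
So N_AT = 8 and N_GC = 3.
Tm = 2×8 + 4×3 = 28°C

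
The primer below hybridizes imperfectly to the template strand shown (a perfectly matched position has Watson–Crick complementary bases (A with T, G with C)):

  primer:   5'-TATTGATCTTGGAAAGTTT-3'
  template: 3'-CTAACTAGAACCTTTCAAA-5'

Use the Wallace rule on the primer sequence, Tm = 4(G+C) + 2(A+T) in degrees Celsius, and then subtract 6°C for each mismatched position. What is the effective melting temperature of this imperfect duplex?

Primer base counts: A=5, T=9, G=4, C=1 → A+T=14, G+C=5
Perfect-match Tm = 2(14) + 4(5) = 28 + 20 = 48°C
Mismatches (positions where the bases are not complementary): 1 (at position 1)
Effective Tm = 48 − 1×6 = 48 − 6 = 42°C

42°C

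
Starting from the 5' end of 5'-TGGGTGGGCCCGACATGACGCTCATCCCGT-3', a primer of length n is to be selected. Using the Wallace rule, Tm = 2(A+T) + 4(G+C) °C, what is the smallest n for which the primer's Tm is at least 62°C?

First 18 bases: TGGGTGGGCCCGACATGA → Tm = 60°C (< 62°C)
First 19 bases: TGGGTGGGCCCGACATGAC → Tm = 64°C (≥ 62°C)
Since every base adds ≥2°C, Tm only increases with n, so the threshold is first crossed at n = 19.

n = 19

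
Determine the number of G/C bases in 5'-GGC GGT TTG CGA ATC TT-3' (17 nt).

T=6, G=6, A=2, C=3
G+C = 6 + 3 = 9

9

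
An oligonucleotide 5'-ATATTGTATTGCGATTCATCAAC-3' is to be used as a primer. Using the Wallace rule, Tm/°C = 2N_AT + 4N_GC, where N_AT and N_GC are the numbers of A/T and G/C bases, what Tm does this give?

Counting bases: T=9, G=3, C=4, A=7
AT pairs contribute 16, GC pairs contribute 7.
Tm = 2×16 + 4×7 = 60°C

60°C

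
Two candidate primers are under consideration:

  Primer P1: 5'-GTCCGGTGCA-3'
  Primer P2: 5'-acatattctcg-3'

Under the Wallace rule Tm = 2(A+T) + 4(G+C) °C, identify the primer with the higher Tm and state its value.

Primer P1: A+T=3, G+C=7 → Tm = 2(3)+4(7) = 34°C
Primer P2: A+T=7, G+C=4 → Tm = 2(7)+4(4) = 30°C
34°C vs 30°C → primer P1 is higher.

Primer P1, 34°C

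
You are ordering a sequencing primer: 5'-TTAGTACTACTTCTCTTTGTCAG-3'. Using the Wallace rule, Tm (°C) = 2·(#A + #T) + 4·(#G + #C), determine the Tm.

62°C

Counting bases: A=4, T=11, C=5, G=3
So N_AT = 15 and N_GC = 8.
Tm = 2×15 + 4×8 = 62°C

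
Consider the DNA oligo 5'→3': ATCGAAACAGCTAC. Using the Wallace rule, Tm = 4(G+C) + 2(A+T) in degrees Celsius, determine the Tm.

G=2, C=4, A=6, T=2
AT pairs contribute 8, GC pairs contribute 6.
Tm = 2(8) + 4(6) = 16 + 24 = 40°C

40°C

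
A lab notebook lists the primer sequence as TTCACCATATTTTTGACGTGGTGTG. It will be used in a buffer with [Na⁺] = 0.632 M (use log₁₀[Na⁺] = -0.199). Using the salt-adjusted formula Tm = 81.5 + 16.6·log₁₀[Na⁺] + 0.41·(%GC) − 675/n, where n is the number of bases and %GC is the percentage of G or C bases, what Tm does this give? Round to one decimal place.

Length n = 25. Counting bases: G=6, A=4, T=11, C=4
G+C = 10, so %GC = 10/25 × 100 = 40%
Salt term: 16.6 × (-0.199) = -3.303
GC term: 0.41 × 40 = 16.4; length term: −675/25 = −27
Tm = 81.5 + (-3.303) + 16.4 − 27 = 67.597 → 67.6°C

67.6°C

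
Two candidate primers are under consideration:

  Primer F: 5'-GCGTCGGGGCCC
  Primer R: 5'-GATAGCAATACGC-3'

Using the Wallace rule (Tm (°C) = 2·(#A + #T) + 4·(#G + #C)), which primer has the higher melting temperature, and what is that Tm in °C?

Primer F, 46°C

Primer F: A+T=1, G+C=11 → Tm = 2(1)+4(11) = 46°C
Primer R: A+T=7, G+C=6 → Tm = 2(7)+4(6) = 38°C
46°C vs 38°C → primer F is higher.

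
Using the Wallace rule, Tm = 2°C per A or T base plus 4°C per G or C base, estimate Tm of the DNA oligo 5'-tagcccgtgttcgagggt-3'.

58°C

Base counts: A=2, C=4, G=7, T=5
So N_AT = 7 and N_GC = 11.
Tm = 2(7) + 4(11) = 14 + 44 = 58°C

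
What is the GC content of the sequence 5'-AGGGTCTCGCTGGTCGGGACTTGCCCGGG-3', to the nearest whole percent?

72%

Base counts: A=2, G=13, T=6, C=8
G+C = 13 + 8 = 21 out of 29 bases
%GC = 21/29 × 100 = 72.41% ≈ 72%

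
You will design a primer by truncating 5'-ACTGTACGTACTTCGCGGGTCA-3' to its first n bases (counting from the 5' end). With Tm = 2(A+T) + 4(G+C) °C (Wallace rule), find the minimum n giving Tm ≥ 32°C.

n = 11

First 10 bases: ACTGTACGTA → Tm = 28°C (< 32°C)
First 11 bases: ACTGTACGTAC → Tm = 32°C (≥ 32°C)
Each additional base adds 2°C (A/T) or 4°C (G/C), so Tm is non-decreasing in n; n = 11 is the first length to reach 32°C.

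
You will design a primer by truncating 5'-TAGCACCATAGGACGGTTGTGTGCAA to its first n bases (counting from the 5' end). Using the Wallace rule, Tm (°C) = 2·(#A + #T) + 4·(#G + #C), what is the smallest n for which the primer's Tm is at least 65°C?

First 21 bases: TAGCACCATAGGACGGTTGTG → Tm = 64°C (< 65°C)
First 22 bases: TAGCACCATAGGACGGTTGTGT → Tm = 66°C (≥ 65°C)
Each additional base adds 2°C (A/T) or 4°C (G/C), so Tm is non-decreasing in n; n = 22 is the first length to reach 65°C.

n = 22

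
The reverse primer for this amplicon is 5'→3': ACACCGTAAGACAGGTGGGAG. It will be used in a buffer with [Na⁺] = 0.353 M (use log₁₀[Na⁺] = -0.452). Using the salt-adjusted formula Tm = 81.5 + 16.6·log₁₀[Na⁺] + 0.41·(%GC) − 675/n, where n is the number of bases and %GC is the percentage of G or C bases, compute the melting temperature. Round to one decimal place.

Length n = 21. Base counts: T=2, A=7, C=4, G=8
G+C = 12, so %GC = 12/21 × 100 = 57.143%
Salt term: 16.6 × (-0.452) = -7.503
GC term: 0.41 × 57.143 = 23.429; length term: −675/21 = −32.143
Tm = 81.5 + (-7.503) + 23.429 − 32.143 = 65.283 → 65.3°C

65.3°C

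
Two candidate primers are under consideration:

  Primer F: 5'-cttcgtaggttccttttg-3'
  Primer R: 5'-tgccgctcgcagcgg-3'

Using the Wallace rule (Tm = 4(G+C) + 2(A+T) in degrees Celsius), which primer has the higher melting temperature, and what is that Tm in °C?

Primer F: A+T=10, G+C=8 → Tm = 2(10)+4(8) = 52°C
Primer R: A+T=3, G+C=12 → Tm = 2(3)+4(12) = 54°C
52°C vs 54°C → primer R is higher.

Primer R, 54°C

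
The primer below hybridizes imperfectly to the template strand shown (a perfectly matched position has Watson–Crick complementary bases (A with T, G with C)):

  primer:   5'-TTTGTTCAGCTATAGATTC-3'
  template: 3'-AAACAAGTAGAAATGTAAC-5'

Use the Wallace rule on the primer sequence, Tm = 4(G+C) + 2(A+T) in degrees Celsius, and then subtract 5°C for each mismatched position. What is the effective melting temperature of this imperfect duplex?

Primer base counts: A=4, T=9, G=3, C=3 → A+T=13, G+C=6
Perfect-match Tm = 2(13) + 4(6) = 26 + 24 = 50°C
Mismatches (positions where the bases are not complementary): 4 (at positions 9, 12, 15, 19)
Effective Tm = 50 − 4×5 = 50 − 20 = 30°C

30°C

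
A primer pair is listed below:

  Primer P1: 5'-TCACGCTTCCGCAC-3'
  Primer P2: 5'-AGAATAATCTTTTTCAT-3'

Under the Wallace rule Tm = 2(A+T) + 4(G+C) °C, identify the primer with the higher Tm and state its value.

Primer P1, 46°C

Primer P1: A+T=5, G+C=9 → Tm = 2(5)+4(9) = 46°C
Primer P2: A+T=14, G+C=3 → Tm = 2(14)+4(3) = 40°C
46°C vs 40°C → primer P1 is higher.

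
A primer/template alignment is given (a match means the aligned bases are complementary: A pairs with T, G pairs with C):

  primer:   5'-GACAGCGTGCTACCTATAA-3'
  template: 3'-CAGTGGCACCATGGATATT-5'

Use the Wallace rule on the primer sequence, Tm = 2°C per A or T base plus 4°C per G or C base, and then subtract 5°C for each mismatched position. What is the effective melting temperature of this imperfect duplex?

Primer base counts: A=6, T=4, G=4, C=5 → A+T=10, G+C=9
Perfect-match Tm = 2(10) + 4(9) = 20 + 36 = 56°C
Mismatches (positions where the bases are not complementary): 3 (at positions 2, 5, 10)
Effective Tm = 56 − 3×5 = 56 − 15 = 41°C

41°C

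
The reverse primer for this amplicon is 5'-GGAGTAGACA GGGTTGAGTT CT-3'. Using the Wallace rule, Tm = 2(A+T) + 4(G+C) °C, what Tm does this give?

Scanning the sequence gives T=6, G=9, C=2, A=5.
So N_AT = 11 and N_GC = 11.
Tm = 4·11 + 2·11 = 44 + 22 = 66°C

66°C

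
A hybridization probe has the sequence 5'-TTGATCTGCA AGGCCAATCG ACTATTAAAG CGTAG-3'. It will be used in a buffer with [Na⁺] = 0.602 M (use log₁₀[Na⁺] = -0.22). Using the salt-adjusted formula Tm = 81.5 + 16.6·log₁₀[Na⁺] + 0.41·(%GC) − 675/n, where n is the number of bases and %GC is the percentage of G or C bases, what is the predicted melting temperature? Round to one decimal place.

76.1°C

Length n = 35. Base counts: T=9, C=7, A=11, G=8
G+C = 15, so %GC = 15/35 × 100 = 42.857%
Salt term: 16.6 × (-0.22) = -3.652
GC term: 0.41 × 42.857 = 17.571; length term: −675/35 = −19.286
Tm = 81.5 + (-3.652) + 17.571 − 19.286 = 76.133 → 76.1°C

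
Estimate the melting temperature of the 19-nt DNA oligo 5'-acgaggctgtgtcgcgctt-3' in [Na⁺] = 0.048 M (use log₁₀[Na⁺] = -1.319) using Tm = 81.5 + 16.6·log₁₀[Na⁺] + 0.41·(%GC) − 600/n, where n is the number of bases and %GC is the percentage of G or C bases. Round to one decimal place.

53.9°C

Length n = 19. Scanning the sequence gives A=2, G=7, T=5, C=5.
G+C = 12, so %GC = 12/19 × 100 = 63.158%
Salt term: 16.6 × (-1.319) = -21.895
GC term: 0.41 × 63.158 = 25.895; length term: −600/19 = −31.579
Tm = 81.5 + (-21.895) + 25.895 − 31.579 = 53.921 → 53.9°C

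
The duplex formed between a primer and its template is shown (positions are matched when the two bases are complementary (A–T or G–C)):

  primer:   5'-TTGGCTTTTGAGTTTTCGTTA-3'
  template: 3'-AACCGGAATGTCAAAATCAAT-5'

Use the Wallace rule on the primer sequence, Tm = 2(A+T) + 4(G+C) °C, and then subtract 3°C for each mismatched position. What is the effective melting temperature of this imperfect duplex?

Primer base counts: A=2, T=12, G=5, C=2 → A+T=14, G+C=7
Perfect-match Tm = 2(14) + 4(7) = 28 + 28 = 56°C
Mismatches (positions where the bases are not complementary): 4 (at positions 6, 9, 10, 17)
Effective Tm = 56 − 4×3 = 56 − 12 = 44°C

44°C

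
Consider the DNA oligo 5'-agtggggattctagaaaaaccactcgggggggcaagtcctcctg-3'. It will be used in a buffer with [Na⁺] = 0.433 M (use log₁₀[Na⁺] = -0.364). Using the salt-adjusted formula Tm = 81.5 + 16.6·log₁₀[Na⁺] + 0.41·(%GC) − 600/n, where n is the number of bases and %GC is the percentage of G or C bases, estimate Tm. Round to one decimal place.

Length n = 44. G=15, A=11, C=10, T=8
G+C = 25, so %GC = 25/44 × 100 = 56.818%
Salt term: 16.6 × (-0.364) = -6.042
GC term: 0.41 × 56.818 = 23.295; length term: −600/44 = −13.636
Tm = 81.5 + (-6.042) + 23.295 − 13.636 = 85.117 → 85.1°C

85.1°C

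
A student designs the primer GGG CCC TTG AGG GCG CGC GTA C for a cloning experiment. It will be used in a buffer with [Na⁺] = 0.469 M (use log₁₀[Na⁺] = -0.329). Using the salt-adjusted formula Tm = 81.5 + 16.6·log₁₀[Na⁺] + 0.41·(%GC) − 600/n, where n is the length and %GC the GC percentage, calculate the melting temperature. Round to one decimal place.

80.4°C

Length n = 22. Base counts: C=7, G=10, A=2, T=3
G+C = 17, so %GC = 17/22 × 100 = 77.273%
Salt term: 16.6 × (-0.329) = -5.461
GC term: 0.41 × 77.273 = 31.682; length term: −600/22 = −27.273
Tm = 81.5 + (-5.461) + 31.682 − 27.273 = 80.448 → 80.4°C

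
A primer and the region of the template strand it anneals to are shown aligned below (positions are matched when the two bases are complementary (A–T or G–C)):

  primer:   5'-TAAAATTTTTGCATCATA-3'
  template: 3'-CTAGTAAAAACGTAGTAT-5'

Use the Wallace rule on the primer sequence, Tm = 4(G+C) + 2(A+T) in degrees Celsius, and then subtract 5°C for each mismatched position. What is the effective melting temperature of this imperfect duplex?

Primer base counts: A=7, T=8, G=1, C=2 → A+T=15, G+C=3
Perfect-match Tm = 2(15) + 4(3) = 30 + 12 = 42°C
Mismatches (positions where the bases are not complementary): 3 (at positions 1, 3, 4)
Effective Tm = 42 − 3×5 = 42 − 15 = 27°C

27°C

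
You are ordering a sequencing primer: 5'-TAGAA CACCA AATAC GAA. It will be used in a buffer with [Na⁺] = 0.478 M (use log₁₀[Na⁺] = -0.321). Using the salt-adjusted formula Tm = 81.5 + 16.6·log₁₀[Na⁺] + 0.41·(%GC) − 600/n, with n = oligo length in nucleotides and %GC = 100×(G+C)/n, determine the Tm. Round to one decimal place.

56.5°C

Length n = 18. Counting bases: G=2, T=2, A=10, C=4
G+C = 6, so %GC = 6/18 × 100 = 33.333%
Salt term: 16.6 × (-0.321) = -5.329
GC term: 0.41 × 33.333 = 13.667; length term: −600/18 = −33.333
Tm = 81.5 + (-5.329) + 13.667 − 33.333 = 56.505 → 56.5°C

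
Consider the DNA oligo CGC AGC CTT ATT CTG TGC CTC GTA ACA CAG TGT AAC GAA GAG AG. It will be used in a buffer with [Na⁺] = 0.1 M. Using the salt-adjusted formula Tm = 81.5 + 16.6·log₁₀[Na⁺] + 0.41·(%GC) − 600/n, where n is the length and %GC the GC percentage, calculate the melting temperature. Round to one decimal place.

Length n = 44. Scanning the sequence gives C=11, G=11, T=10, A=12.
G+C = 22, so %GC = 22/44 × 100 = 50%
Salt term: 16.6 × (-1) = -16.6
GC term: 0.41 × 50 = 20.5; length term: −600/44 = −13.636
Tm = 81.5 + (-16.6) + 20.5 − 13.636 = 71.764 → 71.8°C

71.8°C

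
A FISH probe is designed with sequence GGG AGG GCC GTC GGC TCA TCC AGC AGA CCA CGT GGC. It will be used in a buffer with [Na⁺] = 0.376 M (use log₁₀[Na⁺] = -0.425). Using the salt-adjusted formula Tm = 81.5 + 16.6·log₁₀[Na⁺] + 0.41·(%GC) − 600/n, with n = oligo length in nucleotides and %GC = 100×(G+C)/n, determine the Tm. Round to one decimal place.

Length n = 36. T=4, C=12, A=6, G=14
G+C = 26, so %GC = 26/36 × 100 = 72.222%
Salt term: 16.6 × (-0.425) = -7.055
GC term: 0.41 × 72.222 = 29.611; length term: −600/36 = −16.667
Tm = 81.5 + (-7.055) + 29.611 − 16.667 = 87.389 → 87.4°C

87.4°C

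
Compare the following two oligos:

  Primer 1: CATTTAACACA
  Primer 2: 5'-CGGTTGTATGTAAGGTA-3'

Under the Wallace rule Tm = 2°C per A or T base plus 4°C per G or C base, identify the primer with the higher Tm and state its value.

Primer 2, 48°C

Primer 1: A+T=8, G+C=3 → Tm = 2(8)+4(3) = 28°C
Primer 2: A+T=10, G+C=7 → Tm = 2(10)+4(7) = 48°C
28°C vs 48°C → primer 2 is higher.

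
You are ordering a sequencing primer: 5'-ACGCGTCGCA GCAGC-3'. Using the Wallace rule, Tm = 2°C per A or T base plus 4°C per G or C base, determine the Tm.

Counting bases: C=6, T=1, G=5, A=3
A+T = 4, G+C = 11
Tm = 2×4 + 4×11 = 52°C

52°C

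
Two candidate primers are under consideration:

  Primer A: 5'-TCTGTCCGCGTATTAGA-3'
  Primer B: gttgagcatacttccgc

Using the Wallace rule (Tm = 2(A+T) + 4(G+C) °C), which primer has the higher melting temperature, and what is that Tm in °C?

Primer A: A+T=9, G+C=8 → Tm = 2(9)+4(8) = 50°C
Primer B: A+T=8, G+C=9 → Tm = 2(8)+4(9) = 52°C
50°C vs 52°C → primer B is higher.

Primer B, 52°C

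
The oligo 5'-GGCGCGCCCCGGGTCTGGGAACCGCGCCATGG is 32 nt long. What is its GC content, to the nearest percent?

Base counts: C=12, G=14, T=3, A=3
G+C = 14 + 12 = 26 out of 32 bases
%GC = 26/32 × 100 = 81.25% ≈ 81%

81%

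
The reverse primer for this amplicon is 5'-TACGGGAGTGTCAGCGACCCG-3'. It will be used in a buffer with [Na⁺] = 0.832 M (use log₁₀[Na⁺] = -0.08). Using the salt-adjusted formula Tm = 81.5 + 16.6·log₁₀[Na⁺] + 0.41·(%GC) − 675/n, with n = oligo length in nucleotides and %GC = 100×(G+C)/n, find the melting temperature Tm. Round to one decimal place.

Length n = 21. Counting bases: T=3, G=8, A=4, C=6
G+C = 14, so %GC = 14/21 × 100 = 66.667%
Salt term: 16.6 × (-0.08) = -1.328
GC term: 0.41 × 66.667 = 27.333; length term: −675/21 = −32.143
Tm = 81.5 + (-1.328) + 27.333 − 32.143 = 75.362 → 75.4°C

75.4°C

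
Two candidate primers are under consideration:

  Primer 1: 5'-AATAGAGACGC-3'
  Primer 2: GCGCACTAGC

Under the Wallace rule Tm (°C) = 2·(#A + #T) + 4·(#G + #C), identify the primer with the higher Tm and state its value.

Primer 1: A+T=6, G+C=5 → Tm = 2(6)+4(5) = 32°C
Primer 2: A+T=3, G+C=7 → Tm = 2(3)+4(7) = 34°C
32°C vs 34°C → primer 2 is higher.

Primer 2, 34°C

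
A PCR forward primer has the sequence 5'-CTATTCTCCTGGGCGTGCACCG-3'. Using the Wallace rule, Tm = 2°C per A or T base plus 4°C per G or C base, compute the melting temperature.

A=2, C=8, G=6, T=6
So N_AT = 8 and N_GC = 14.
Tm = 2×8 + 4×14 = 72°C

72°C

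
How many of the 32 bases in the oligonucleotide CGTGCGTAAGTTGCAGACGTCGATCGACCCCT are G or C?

19

Counting bases: C=10, G=9, T=7, A=6
Total G or C: 9 + 10 = 19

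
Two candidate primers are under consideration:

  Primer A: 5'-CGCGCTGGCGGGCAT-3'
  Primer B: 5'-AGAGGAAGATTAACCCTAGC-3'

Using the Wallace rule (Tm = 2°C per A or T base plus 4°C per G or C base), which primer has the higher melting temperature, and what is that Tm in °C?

Primer B, 58°C

Primer A: A+T=3, G+C=12 → Tm = 2(3)+4(12) = 54°C
Primer B: A+T=11, G+C=9 → Tm = 2(11)+4(9) = 58°C
54°C vs 58°C → primer B is higher.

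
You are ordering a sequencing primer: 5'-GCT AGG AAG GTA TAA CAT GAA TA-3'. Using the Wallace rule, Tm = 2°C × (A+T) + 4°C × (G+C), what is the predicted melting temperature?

Counting bases: G=6, T=5, C=2, A=10
A+T = 15, G+C = 8
Tm = 2×15 + 4×8 = 62°C

62°C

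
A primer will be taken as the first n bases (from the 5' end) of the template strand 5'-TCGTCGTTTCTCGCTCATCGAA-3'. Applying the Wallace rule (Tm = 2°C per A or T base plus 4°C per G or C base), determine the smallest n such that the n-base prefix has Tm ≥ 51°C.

n = 17

First 16 bases: TCGTCGTTTCTCGCTC → Tm = 50°C (< 51°C)
First 17 bases: TCGTCGTTTCTCGCTCA → Tm = 52°C (≥ 51°C)
Each additional base adds 2°C (A/T) or 4°C (G/C), so Tm is non-decreasing in n; n = 17 is the first length to reach 51°C.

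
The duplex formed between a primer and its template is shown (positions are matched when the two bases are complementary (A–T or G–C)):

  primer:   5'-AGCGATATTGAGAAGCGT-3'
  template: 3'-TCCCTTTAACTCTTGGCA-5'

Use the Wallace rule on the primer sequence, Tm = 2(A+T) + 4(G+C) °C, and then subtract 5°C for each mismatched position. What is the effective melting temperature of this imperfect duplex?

37°C

Primer base counts: A=6, T=4, G=6, C=2 → A+T=10, G+C=8
Perfect-match Tm = 2(10) + 4(8) = 20 + 32 = 52°C
Mismatches (positions where the bases are not complementary): 3 (at positions 3, 6, 15)
Effective Tm = 52 − 3×5 = 52 − 15 = 37°C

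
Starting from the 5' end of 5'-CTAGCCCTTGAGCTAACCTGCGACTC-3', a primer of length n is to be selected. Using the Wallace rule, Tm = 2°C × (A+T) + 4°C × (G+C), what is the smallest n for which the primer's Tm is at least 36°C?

n = 12

First 11 bases: CTAGCCCTTGA → Tm = 34°C (< 36°C)
First 12 bases: CTAGCCCTTGAG → Tm = 38°C (≥ 36°C)
Each additional base adds 2°C (A/T) or 4°C (G/C), so Tm is non-decreasing in n; n = 12 is the first length to reach 36°C.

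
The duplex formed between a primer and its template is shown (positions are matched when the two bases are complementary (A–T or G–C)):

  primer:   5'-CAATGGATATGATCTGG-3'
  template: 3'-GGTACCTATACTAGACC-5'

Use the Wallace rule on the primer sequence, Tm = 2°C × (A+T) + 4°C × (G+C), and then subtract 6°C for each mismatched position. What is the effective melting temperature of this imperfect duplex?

42°C

Primer base counts: A=5, T=5, G=5, C=2 → A+T=10, G+C=7
Perfect-match Tm = 2(10) + 4(7) = 20 + 28 = 48°C
Mismatches (positions where the bases are not complementary): 1 (at position 2)
Effective Tm = 48 − 1×6 = 48 − 6 = 42°C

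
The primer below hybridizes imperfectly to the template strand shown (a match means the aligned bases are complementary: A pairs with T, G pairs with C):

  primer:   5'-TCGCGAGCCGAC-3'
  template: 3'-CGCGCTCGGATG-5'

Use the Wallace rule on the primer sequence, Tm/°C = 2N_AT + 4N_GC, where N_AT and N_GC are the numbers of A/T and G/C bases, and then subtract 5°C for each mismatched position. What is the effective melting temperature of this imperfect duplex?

32°C

Primer base counts: A=2, T=1, G=4, C=5 → A+T=3, G+C=9
Perfect-match Tm = 2(3) + 4(9) = 6 + 36 = 42°C
Mismatches (positions where the bases are not complementary): 2 (at positions 1, 10)
Effective Tm = 42 − 2×5 = 42 − 10 = 32°C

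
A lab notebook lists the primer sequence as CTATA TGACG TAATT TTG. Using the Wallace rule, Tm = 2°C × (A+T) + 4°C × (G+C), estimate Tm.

Base counts: A=5, G=3, C=2, T=8
AT pairs contribute 13, GC pairs contribute 5.
Tm = 4·5 + 2·13 = 20 + 26 = 46°C

46°C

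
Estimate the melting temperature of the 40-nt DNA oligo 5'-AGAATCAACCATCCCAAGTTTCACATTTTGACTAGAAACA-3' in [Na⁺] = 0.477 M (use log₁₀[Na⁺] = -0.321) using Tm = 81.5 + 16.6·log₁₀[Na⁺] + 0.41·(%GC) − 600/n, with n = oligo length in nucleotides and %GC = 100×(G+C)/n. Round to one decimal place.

Length n = 40. Scanning the sequence gives T=10, G=4, A=16, C=10.
G+C = 14, so %GC = 14/40 × 100 = 35%
Salt term: 16.6 × (-0.321) = -5.329
GC term: 0.41 × 35 = 14.35; length term: −600/40 = −15
Tm = 81.5 + (-5.329) + 14.35 − 15 = 75.521 → 75.5°C

75.5°C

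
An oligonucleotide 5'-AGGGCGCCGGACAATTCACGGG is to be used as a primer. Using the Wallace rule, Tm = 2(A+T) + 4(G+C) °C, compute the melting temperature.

74°C

T=2, C=6, G=9, A=5
So N_AT = 7 and N_GC = 15.
Tm = 2(7) + 4(15) = 14 + 60 = 74°C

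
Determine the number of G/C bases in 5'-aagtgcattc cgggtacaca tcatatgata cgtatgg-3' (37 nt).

Scanning the sequence gives C=7, T=10, A=11, G=9.
G+C = 9 + 7 = 16

16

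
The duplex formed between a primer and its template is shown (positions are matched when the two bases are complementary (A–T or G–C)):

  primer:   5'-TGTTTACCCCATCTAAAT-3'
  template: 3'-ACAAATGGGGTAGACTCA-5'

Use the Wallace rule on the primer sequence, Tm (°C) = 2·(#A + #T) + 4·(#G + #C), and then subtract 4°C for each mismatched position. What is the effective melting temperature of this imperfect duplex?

Primer base counts: A=5, T=7, G=1, C=5 → A+T=12, G+C=6
Perfect-match Tm = 2(12) + 4(6) = 24 + 24 = 48°C
Mismatches (positions where the bases are not complementary): 2 (at positions 15, 17)
Effective Tm = 48 − 2×4 = 48 − 8 = 40°C

40°C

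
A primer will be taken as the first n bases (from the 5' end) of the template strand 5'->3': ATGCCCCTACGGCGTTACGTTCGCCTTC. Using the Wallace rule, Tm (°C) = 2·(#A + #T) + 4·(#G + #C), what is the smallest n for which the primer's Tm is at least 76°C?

n = 24

First 23 bases: ATGCCCCTACGGCGTTACGTTCG → Tm = 74°C (< 76°C)
First 24 bases: ATGCCCCTACGGCGTTACGTTCGC → Tm = 78°C (≥ 76°C)
Since every base adds ≥2°C, Tm only increases with n, so the threshold is first crossed at n = 24.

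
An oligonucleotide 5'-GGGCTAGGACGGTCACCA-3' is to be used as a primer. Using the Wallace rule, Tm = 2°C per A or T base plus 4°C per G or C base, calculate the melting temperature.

Counting bases: G=7, A=4, T=2, C=5
A+T = 6, G+C = 12
Tm = 2(6) + 4(12) = 12 + 48 = 60°C

60°C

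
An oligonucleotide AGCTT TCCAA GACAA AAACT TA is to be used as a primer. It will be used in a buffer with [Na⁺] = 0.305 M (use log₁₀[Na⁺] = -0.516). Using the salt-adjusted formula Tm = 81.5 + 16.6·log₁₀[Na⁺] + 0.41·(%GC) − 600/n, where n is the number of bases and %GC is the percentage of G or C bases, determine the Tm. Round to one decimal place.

Length n = 22. Scanning the sequence gives A=10, C=5, G=2, T=5.
G+C = 7, so %GC = 7/22 × 100 = 31.818%
Salt term: 16.6 × (-0.516) = -8.566
GC term: 0.41 × 31.818 = 13.045; length term: −600/22 = −27.273
Tm = 81.5 + (-8.566) + 13.045 − 27.273 = 58.706 → 58.7°C

58.7°C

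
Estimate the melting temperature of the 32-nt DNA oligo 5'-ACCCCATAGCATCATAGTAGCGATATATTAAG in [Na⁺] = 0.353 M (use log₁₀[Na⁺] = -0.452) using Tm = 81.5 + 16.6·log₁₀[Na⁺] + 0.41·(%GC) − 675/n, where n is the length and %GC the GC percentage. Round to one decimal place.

68.3°C

Length n = 32. Scanning the sequence gives T=8, A=12, C=7, G=5.
G+C = 12, so %GC = 12/32 × 100 = 37.5%
Salt term: 16.6 × (-0.452) = -7.503
GC term: 0.41 × 37.5 = 15.375; length term: −675/32 = −21.094
Tm = 81.5 + (-7.503) + 15.375 − 21.094 = 68.278 → 68.3°C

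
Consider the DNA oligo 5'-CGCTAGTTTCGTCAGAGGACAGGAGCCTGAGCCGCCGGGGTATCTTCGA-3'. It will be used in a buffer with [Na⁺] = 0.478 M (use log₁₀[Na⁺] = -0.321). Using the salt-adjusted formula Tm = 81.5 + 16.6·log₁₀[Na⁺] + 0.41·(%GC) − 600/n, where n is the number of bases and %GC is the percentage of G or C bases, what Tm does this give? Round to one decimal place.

Length n = 49. C=13, T=10, A=9, G=17
G+C = 30, so %GC = 30/49 × 100 = 61.224%
Salt term: 16.6 × (-0.321) = -5.329
GC term: 0.41 × 61.224 = 25.102; length term: −600/49 = −12.245
Tm = 81.5 + (-5.329) + 25.102 − 12.245 = 89.028 → 89.0°C

89.0°C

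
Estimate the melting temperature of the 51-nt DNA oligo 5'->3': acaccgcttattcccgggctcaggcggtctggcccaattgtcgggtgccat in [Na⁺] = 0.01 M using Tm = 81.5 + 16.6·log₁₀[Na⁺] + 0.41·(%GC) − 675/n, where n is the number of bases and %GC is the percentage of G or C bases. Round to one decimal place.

Length n = 51. C=17, G=15, A=7, T=12
G+C = 32, so %GC = 32/51 × 100 = 62.745%
Salt term: 16.6 × (-2) = -33.2
GC term: 0.41 × 62.745 = 25.725; length term: −675/51 = −13.235
Tm = 81.5 + (-33.2) + 25.725 − 13.235 = 60.79 → 60.8°C

60.8°C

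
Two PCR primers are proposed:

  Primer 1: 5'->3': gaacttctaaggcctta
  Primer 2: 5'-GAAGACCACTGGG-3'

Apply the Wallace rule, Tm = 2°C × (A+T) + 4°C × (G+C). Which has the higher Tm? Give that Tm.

Primer 1: A+T=10, G+C=7 → Tm = 2(10)+4(7) = 48°C
Primer 2: A+T=5, G+C=8 → Tm = 2(5)+4(8) = 42°C
48°C vs 42°C → primer 1 is higher.

Primer 1, 48°C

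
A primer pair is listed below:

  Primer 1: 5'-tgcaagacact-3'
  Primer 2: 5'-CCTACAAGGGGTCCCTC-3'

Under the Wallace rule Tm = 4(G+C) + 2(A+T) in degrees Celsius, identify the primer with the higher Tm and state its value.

Primer 2, 56°C

Primer 1: A+T=6, G+C=5 → Tm = 2(6)+4(5) = 32°C
Primer 2: A+T=6, G+C=11 → Tm = 2(6)+4(11) = 56°C
32°C vs 56°C → primer 2 is higher.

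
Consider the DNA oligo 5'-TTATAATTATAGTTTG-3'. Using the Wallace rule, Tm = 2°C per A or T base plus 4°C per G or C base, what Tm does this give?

36°C

Scanning the sequence gives G=2, T=9, A=5, C=0.
So N_AT = 14 and N_GC = 2.
Tm = 2×14 + 4×2 = 36°C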